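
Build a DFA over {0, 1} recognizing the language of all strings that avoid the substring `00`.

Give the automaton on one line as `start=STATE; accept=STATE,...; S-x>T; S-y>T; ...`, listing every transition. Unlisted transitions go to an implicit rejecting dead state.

This is the complement of 'contains `00`'. Use the same substring-matching states — q0 through q2 holding how much of `00` has just been matched — but flip the accepting set: everything except the trap q2 accepts.
3 states suffice.
        0   1  
>* q0   q1  q0 
 * q1   q2  q0 
   q2   q2  q2 
(> = start, * = accepting)

start=q0; accept=q0,q1; q0-0>q1; q0-1>q0; q1-0>q2; q1-1>q0; q2-0>q2; q2-1>q2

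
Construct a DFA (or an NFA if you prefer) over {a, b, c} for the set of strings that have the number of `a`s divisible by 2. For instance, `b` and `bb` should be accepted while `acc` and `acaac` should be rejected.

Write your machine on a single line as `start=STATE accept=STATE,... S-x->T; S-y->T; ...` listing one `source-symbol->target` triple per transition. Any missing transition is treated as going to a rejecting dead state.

The only thing that matters is how many `a`s have appeared, reduced mod 2. Use one state per residue: q0 for 0, …, q1 for 1. Reading `a` moves to the next residue; anything else stays put. q0 is accepting.
A 2-state machine:
        a   b   c  
>* q0   q1  q0  q0 
   q1   q0  q1  q1 
(> = start, * = accepting)

start=q0; accept=q0; q0-a->q1; q0-b->q0; q0-c->q0; q1-a->q0; q1-b->q1; q1-c->q1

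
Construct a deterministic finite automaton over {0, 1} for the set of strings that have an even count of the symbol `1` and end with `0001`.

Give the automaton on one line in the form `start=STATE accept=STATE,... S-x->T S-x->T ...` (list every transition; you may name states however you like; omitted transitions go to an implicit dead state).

Handle the two conditions separately and then intersect. One (2 states) tracks the count of `1`s modulo 2; the other (5 states) tracks how much of the suffix `0001` has currently been matched. Each combined state is a pair, one component from each; accept when both components accept. After merging equivalent states the machine shrinks.
6 states suffice.
        0   1  
>  S0   S0  S1 
   S1   S2  S0 
   S2   S3  S0 
   S3   S4  S0 
   S4   S4  S5 
 * S5   S0  S1 
(> = start, * = accepting)

start=S0 accept=S5 S0-0->S0 S0-1->S1 S1-0->S2 S1-1->S0 S2-0->S3 S2-1->S0 S3-0->S4 S3-1->S0 S4-0->S4 S4-1->S5 S5-0->S0 S5-1->S1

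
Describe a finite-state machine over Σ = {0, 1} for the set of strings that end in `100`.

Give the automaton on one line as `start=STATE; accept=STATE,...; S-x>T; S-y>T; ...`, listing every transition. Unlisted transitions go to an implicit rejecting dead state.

Let each state record the length of the longest suffix of the input read so far that is also a prefix of `100`. q1 means the last symbol is `1`; q2 means the last 2 symbols are `10`; q3 means the last 3 symbols are `100`. Accept only at q3, where the string currently ends in `100`.
A 4-state machine:
        0   1  
>  q0   q0  q1 
   q1   q2  q1 
   q2   q3  q1 
 * q3   q0  q1 
(> = start, * = accepting)

start=q0; accept=q3; q0-0>q0; q0-1>q1; q1-0>q2; q1-1>q1; q2-0>q3; q2-1>q1; q3-0>q0; q3-1>q1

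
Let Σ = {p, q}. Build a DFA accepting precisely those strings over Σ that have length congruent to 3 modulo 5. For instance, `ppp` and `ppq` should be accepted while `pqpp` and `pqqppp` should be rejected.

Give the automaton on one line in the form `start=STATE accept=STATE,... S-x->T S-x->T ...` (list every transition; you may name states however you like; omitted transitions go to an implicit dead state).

start=s0 accept=s3 s0-p->s1 s0-q->s1 s1-p->s2 s1-q->s2 s2-p->s3 s2-q->s3 s3-p->s4 s3-q->s4 s4-p->s0 s4-q->s0

Count input length modulo 5: every symbol advances one step around the cycle s0 → s1 → s2 → s3 → s4 → s0. Accept at s3.
With 5 states:
        p   q  
>  s0   s1  s1 
   s1   s2  s2 
   s2   s3  s3 
 * s3   s4  s4 
   s4   s0  s0 
(> = start, * = accepting)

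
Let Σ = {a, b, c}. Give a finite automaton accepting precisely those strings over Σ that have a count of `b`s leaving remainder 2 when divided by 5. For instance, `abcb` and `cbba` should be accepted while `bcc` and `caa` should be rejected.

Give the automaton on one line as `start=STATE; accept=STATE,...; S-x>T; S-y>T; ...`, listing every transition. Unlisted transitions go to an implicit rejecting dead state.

The only thing that matters is how many `b`s have appeared, reduced mod 5. Use one state per residue: q0 for 0, …, q4 for 4. Reading `b` moves to the next residue; anything else stays put. q2 is accepting.
5 states suffice.
        a   b   c  
>  q0   q0  q1  q0 
   q1   q1  q2  q1 
 * q2   q2  q3  q2 
   q3   q3  q4  q3 
   q4   q4  q0  q4 
(> = start, * = accepting)

start=q0; accept=q2; q0-a>q0; q0-b>q1; q0-c>q0; q1-a>q1; q1-b>q2; q1-c>q1; q2-a>q2; q2-b>q3; q2-c>q2; q3-a>q3; q3-b>q4; q3-c>q3; q4-a>q4; q4-b>q0; q4-c>q4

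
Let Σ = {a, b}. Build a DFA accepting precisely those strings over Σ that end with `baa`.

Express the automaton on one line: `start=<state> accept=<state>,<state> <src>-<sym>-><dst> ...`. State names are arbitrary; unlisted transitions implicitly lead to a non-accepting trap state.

Remember how much of `baa` the current input suffix matches. State q0 means no match yet; q1 means the last symbol is `b`; q2 means the last 2 symbols are `ba`; q3 means the last 3 symbols are `baa`. Only q3 accepts. On a mismatch, fall back to the longest proper suffix that is still a prefix of `baa`.
        a   b  
>  q0   q0  q1 
   q1   q2  q1 
   q2   q3  q1 
 * q3   q0  q1 
(> = start, * = accepting)

start=q0 accept=q3 q0-a->q0 q0-b->q1 q1-a->q2 q1-b->q1 q2-a->q3 q2-b->q1 q3-a->q0 q3-b->q1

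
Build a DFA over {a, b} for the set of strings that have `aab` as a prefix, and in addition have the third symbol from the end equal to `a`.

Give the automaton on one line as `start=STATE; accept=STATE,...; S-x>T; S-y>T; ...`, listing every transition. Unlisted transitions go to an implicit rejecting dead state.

Build one automaton per condition and run them in lockstep. The first has 5 states tracking whether the input so far still matches the prefix `aab`; the second has 15 states tracking the last 3 symbols read. A product state is a pair (one from each), accepting exactly when both do.
23 states suffice.
          a    b  
>  q0     q1   q2 
   q1     q3   q4 
   q2     q5   q6 
   q3     q7   q8 
   q4     q9  q10 
   q5    q11  q12 
   q6    q13  q14 
   q7     q7  q15 
 * q8    q16  q17 
   q9    q11  q12 
   q10   q13  q14 
   q11    q7  q15 
   q12    q9  q10 
   q13   q11  q12 
   q14   q13  q14 
   q15    q9  q10 
 * q16   q18  q19 
 * q17   q20  q21 
   q18   q22   q8 
   q19   q16  q17 
   q20   q18  q19 
   q21   q20  q21 
 * q22   q22   q8 
(> = start, * = accepting)

start=q0; accept=q8,q16,q17,q22; q0-a>q1; q0-b>q2; q1-a>q3; q1-b>q4; q2-a>q5; q2-b>q6; q3-a>q7; q3-b>q8; q4-a>q9; q4-b>q10; q5-a>q11; q5-b>q12; q6-a>q13; q6-b>q14; q7-a>q7; q7-b>q15; q8-a>q16; q8-b>q17; q9-a>q11; q9-b>q12; q10-a>q13; q10-b>q14; q11-a>q7; q11-b>q15; q12-a>q9; q12-b>q10; q13-a>q11; q13-b>q12; q14-a>q13; q14-b>q14; q15-a>q9; q15-b>q10; q16-a>q18; q16-b>q19; q17-a>q20; q17-b>q21; q18-a>q22; q18-b>q8; q19-a>q16; q19-b>q17; q20-a>q18; q20-b>q19; q21-a>q20; q21-b>q21; q22-a>q22; q22-b>q8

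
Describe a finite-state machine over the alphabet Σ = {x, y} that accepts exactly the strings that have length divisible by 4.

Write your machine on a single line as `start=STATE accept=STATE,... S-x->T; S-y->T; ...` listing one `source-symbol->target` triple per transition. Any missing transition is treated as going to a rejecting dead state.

start=S0; accept=S0; S0-x->S1; S0-y->S1; S1-x->S2; S1-y->S2; S2-x->S3; S2-y->S3; S3-x->S0; S3-y->S0

Count input length modulo 4: every symbol advances one step around the cycle S0 → S1 → S2 → S3 → S0. Accept at S0.
4 states suffice.
        x   y  
>* S0   S1  S1 
   S1   S2  S2 
   S2   S3  S3 
   S3   S0  S0 
(> = start, * = accepting)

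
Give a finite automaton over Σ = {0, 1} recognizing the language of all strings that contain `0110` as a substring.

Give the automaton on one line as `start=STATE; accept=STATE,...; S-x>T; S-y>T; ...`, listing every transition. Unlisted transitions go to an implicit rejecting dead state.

start=q0; accept=q4; q0-0>q1; q0-1>q0; q1-0>q1; q1-1>q2; q2-0>q1; q2-1>q3; q3-0>q4; q3-1>q0; q4-0>q4; q4-1>q4

Track how much of `0110` has been matched so far: state q0 is no progress, q4 is the absorbing accept state reached once `0110` has occurred. Intermediate states record partial matches; on a mismatch, fall back to the longest reusable overlap.
5 states suffice.
        0   1  
>  q0   q1  q0 
   q1   q1  q2 
   q2   q1  q3 
   q3   q4  q0 
 * q4   q4  q4 
(> = start, * = accepting)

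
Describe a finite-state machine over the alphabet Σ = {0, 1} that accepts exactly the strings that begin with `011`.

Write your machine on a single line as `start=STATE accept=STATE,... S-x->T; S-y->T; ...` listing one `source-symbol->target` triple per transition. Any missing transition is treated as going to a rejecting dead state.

start=S0; accept=S3; S0-0->S1; S0-1->S4; S1-0->S4; S1-1->S2; S2-0->S4; S2-1->S3; S3-0->S3; S3-1->S3; S4-0->S4; S4-1->S4

Check the first 3 symbols one by one: S0 through S2 record how many have matched `011` so far; any wrong symbol goes to the dead state S4. After all 3 match we enter the accepting sink S3.
        0   1  
>  S0   S1  S4 
   S1   S4  S2 
   S2   S4  S3 
 * S3   S3  S3 
   S4   S4  S4 
(> = start, * = accepting)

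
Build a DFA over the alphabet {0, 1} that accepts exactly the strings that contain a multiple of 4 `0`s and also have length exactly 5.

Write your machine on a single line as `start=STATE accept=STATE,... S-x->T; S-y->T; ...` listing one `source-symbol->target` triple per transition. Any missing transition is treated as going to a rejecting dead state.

Handle the two conditions separately and then intersect. One (4 states) tracks the count of `0`s modulo 4; the other (7 states) tracks the input length, saturating at 6. Each combined state is a pair, one component from each; accept when both components accept. Equivalent product states are then merged.
With 13 states:
          0    1  
>  S0     S1   S2 
   S1     S3   S4 
   S2     S4   S5 
   S3     S6   S7 
   S4     S7   S8 
   S5     S8   S9 
   S6    S10  S11 
   S7    S11   S8 
   S8     S8   S8 
   S9     S8  S10 
   S10    S8  S12 
   S11   S12   S8 
 * S12    S8   S8 
(> = start, * = accepting)

start=S0; accept=S12; S0-0->S1; S0-1->S2; S1-0->S3; S1-1->S4; S2-0->S4; S2-1->S5; S3-0->S6; S3-1->S7; S4-0->S7; S4-1->S8; S5-0->S8; S5-1->S9; S6-0->S10; S6-1->S11; S7-0->S11; S7-1->S8; S8-0->S8; S8-1->S8; S9-0->S8; S9-1->S10; S10-0->S8; S10-1->S12; S11-0->S12; S11-1->S8; S12-0->S8; S12-1->S8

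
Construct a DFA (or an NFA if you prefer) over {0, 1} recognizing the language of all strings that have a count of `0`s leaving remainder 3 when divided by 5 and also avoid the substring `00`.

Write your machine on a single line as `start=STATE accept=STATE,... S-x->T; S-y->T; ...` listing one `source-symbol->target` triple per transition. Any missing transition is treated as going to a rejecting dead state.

Build one automaton per condition and run them in lockstep. The first has 5 states tracking the count of `0`s modulo 5; the second has 3 states tracking partial matches of the forbidden pattern `00`. A product state is a pair (one from each), accepting exactly when both do.
A 15-state machine:
          0    1  
>  S0     S1   S0 
   S1     S2   S3 
   S2     S4   S2 
   S3     S5   S3 
   S4     S6   S4 
   S5     S4   S7 
   S6     S8   S6 
   S7     S9   S7 
   S8    S10   S8 
 * S9     S6  S11 
   S10    S2  S10 
 * S11   S12  S11 
   S12    S8  S13 
   S13   S14  S13 
   S14   S10   S0 
(> = start, * = accepting)

start=S0; accept=S9,S11; S0-0->S1; S0-1->S0; S1-0->S2; S1-1->S3; S2-0->S4; S2-1->S2; S3-0->S5; S3-1->S3; S4-0->S6; S4-1->S4; S5-0->S4; S5-1->S7; S6-0->S8; S6-1->S6; S7-0->S9; S7-1->S7; S8-0->S10; S8-1->S8; S9-0->S6; S9-1->S11; S10-0->S2; S10-1->S10; S11-0->S12; S11-1->S11; S12-0->S8; S12-1->S13; S13-0->S14; S13-1->S13; S14-0->S10; S14-1->S0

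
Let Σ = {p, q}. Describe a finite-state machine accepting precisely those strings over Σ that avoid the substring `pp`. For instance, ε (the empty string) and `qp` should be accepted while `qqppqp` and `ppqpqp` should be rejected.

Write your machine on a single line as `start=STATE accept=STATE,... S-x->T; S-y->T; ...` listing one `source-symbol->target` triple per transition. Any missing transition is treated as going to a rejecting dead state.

start=A; accept=A,B; A-p->B; A-q->A; B-p->C; B-q->A; C-p->C; C-q->C

This is the complement of 'contains `pp`'. Use the same substring-matching states — A through C holding how much of `pp` has just been matched — but flip the accepting set: everything except the trap C accepts.
       p  q 
>* A   B  A 
 * B   C  A 
   C   C  C 
(> = start, * = accepting)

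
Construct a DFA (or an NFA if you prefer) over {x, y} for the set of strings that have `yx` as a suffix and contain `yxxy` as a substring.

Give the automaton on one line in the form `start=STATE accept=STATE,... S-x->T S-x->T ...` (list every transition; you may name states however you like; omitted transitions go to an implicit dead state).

Build one automaton per condition and run them in lockstep. The first has 3 states tracking how much of the suffix `yx` has currently been matched; the second has 5 states tracking whether and how much of `yxxy` has been seen. A product state is a pair (one from each), accepting exactly when both do.
7 states suffice.
       x  y 
>  A   A  B 
   B   C  B 
   C   D  B 
   D   A  E 
   E   F  E 
 * F   G  E 
   G   G  E 
(> = start, * = accepting)

start=A accept=F A-x->A A-y->B B-x->C B-y->B C-x->D C-y->B D-x->A D-y->E E-x->F E-y->E F-x->G F-y->E G-x->G G-y->E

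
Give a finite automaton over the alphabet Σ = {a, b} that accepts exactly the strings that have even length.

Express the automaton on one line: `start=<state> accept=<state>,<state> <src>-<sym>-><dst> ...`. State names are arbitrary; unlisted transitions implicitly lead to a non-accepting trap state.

start=S0 accept=S0 S0-a->S1 S0-b->S1 S1-a->S0 S1-b->S0

Count input length modulo 2: every symbol advances one step around the cycle S0 → S1 → S0. Accept at S0.
2 states suffice.
        a   b  
>* S0   S1  S1 
   S1   S0  S0 
(> = start, * = accepting)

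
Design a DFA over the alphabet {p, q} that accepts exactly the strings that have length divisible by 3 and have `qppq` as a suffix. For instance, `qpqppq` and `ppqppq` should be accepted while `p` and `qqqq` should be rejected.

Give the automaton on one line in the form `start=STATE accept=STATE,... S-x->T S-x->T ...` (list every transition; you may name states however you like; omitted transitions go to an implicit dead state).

start=s0 accept=s6 s0-p->s1 s0-q->s1 s1-p->s2 s1-q->s2 s2-p->s0 s2-q->s3 s3-p->s4 s3-q->s1 s4-p->s5 s4-q->s2 s5-p->s0 s5-q->s6 s6-p->s4 s6-q->s1

Run two small machines in parallel and take their product. One (3 states) tracks the input length modulo 3; the other (5 states) tracks how much of the suffix `qppq` has currently been matched. Each combined state is a pair, one component from each; accept when both components accept. Minimizing collapses redundant product states.
A 7-state machine:
        p   q  
>  s0   s1  s1 
   s1   s2  s2 
   s2   s0  s3 
   s3   s4  s1 
   s4   s5  s2 
   s5   s0  s6 
 * s6   s4  s1 
(> = start, * = accepting)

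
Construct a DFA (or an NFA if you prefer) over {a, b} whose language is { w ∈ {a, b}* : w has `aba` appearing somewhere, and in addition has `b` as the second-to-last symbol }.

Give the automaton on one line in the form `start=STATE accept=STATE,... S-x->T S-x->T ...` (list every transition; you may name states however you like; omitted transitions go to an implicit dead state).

Build one automaton per condition and run them in lockstep. The first has 4 states tracking whether and how much of `aba` has been seen; the second has 7 states tracking the last 2 symbols read. A product state is a pair (one from each), accepting exactly when both do.
          a    b  
>  q0     q1   q2 
   q1     q3   q4 
   q2     q5   q6 
   q3     q3   q4 
   q4     q7   q6 
   q5     q3   q4 
   q6     q5   q6 
 * q7     q8   q9 
   q8     q8   q9 
   q9     q7  q10 
 * q10    q7  q10 
(> = start, * = accepting)

start=q0 accept=q7,q10 q0-a->q1 q0-b->q2 q1-a->q3 q1-b->q4 q2-a->q5 q2-b->q6 q3-a->q3 q3-b->q4 q4-a->q7 q4-b->q6 q5-a->q3 q5-b->q4 q6-a->q5 q6-b->q6 q7-a->q8 q7-b->q9 q8-a->q8 q8-b->q9 q9-a->q7 q9-b->q10 q10-a->q7 q10-b->q10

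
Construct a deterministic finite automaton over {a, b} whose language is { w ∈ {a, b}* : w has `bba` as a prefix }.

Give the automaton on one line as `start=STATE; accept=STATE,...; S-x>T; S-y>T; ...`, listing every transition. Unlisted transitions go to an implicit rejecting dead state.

Walk along `bba` while the input agrees: from S0 take `b` to S1, and so on. Any deviation drops to the rejecting sink S4. Once S3 is reached the prefix is confirmed and every continuation is accepted.
With 5 states:
        a   b  
>  S0   S4  S1 
   S1   S4  S2 
   S2   S3  S4 
 * S3   S3  S3 
   S4   S4  S4 
(> = start, * = accepting)

start=S0; accept=S3; S0-a>S4; S0-b>S1; S1-a>S4; S1-b>S2; S2-a>S3; S2-b>S4; S3-a>S3; S3-b>S3; S4-a>S4; S4-b>S4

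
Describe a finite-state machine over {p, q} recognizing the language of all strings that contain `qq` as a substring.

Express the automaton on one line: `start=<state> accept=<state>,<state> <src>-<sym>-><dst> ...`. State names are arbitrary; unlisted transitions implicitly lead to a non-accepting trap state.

start=s0 accept=s2 s0-p->s0 s0-q->s1 s1-p->s0 s1-q->s2 s2-p->s2 s2-q->s2

States s0..s1 record the length of the longest prefix of `qq` that matches the current input suffix. Reaching s2 means `qq` has been seen, and we stay there forever. Accept from s2.
A 3-state machine:
        p   q  
>  s0   s0  s1 
   s1   s0  s2 
 * s2   s2  s2 
(> = start, * = accepting)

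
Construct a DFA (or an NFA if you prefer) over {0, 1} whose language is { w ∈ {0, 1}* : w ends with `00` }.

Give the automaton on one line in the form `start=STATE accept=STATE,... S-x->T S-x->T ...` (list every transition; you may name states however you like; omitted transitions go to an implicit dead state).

start=q0 accept=q2 q0-0->q1 q0-1->q0 q1-0->q2 q1-1->q0 q2-0->q2 q2-1->q0

Let each state record the length of the longest suffix of the input read so far that is also a prefix of `00`. q1 means the last symbol is `0`; q2 means the last 2 symbols are `00`. Accept only at q2, where the string currently ends in `00`.
With 3 states:
        0   1  
>  q0   q1  q0 
   q1   q2  q0 
 * q2   q2  q0 
(> = start, * = accepting)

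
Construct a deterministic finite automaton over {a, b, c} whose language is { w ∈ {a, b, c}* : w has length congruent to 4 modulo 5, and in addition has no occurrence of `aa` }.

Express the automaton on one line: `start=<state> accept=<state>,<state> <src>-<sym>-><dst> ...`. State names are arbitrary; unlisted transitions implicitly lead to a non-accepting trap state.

start=q0 accept=q10,q11 q0-a->q1 q0-b->q2 q0-c->q2 q1-a->q3 q1-b->q4 q1-c->q4 q2-a->q5 q2-b->q4 q2-c->q4 q3-a->q6 q3-b->q6 q3-c->q6 q4-a->q7 q4-b->q8 q4-c->q8 q5-a->q6 q5-b->q8 q5-c->q8 q6-a->q9 q6-b->q9 q6-c->q9 q7-a->q9 q7-b->q10 q7-c->q10 q8-a->q11 q8-b->q10 q8-c->q10 q9-a->q12 q9-b->q12 q9-c->q12 q10-a->q13 q10-b->q0 q10-c->q0 q11-a->q12 q11-b->q0 q11-c->q0 q12-a->q14 q12-b->q14 q12-c->q14 q13-a->q14 q13-b->q2 q13-c->q2 q14-a->q3 q14-b->q3 q14-c->q3

Handle the two conditions separately and then intersect. The first has 5 states tracking the input length modulo 5; the second has 3 states tracking partial matches of the forbidden pattern `aa`. A product state is a pair (one from each), accepting exactly when both do.
A 15-state machine:
          a    b    c  
>  q0     q1   q2   q2 
   q1     q3   q4   q4 
   q2     q5   q4   q4 
   q3     q6   q6   q6 
   q4     q7   q8   q8 
   q5     q6   q8   q8 
   q6     q9   q9   q9 
   q7     q9  q10  q10 
   q8    q11  q10  q10 
   q9    q12  q12  q12 
 * q10   q13   q0   q0 
 * q11   q12   q0   q0 
   q12   q14  q14  q14 
   q13   q14   q2   q2 
   q14    q3   q3   q3 
(> = start, * = accepting)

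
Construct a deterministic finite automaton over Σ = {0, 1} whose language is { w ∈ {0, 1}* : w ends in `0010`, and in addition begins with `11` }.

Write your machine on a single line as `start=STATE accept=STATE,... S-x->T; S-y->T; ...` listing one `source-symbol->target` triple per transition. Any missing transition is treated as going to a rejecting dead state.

Handle the two conditions separately and then intersect. The first has 5 states tracking how much of the suffix `0010` has currently been matched; the second has 4 states tracking whether the input so far still matches the prefix `11`. A product state is a pair (one from each), accepting exactly when both do. After merging equivalent states the machine shrinks.
With 8 states:
        0   1  
>  q0   q1  q2 
   q1   q1  q1 
   q2   q1  q3 
   q3   q4  q3 
   q4   q5  q3 
   q5   q5  q6 
   q6   q7  q3 
 * q7   q5  q3 
(> = start, * = accepting)

start=q0; accept=q7; q0-0->q1; q0-1->q2; q1-0->q1; q1-1->q1; q2-0->q1; q2-1->q3; q3-0->q4; q3-1->q3; q4-0->q5; q4-1->q3; q5-0->q5; q5-1->q6; q6-0->q7; q6-1->q3; q7-0->q5; q7-1->q3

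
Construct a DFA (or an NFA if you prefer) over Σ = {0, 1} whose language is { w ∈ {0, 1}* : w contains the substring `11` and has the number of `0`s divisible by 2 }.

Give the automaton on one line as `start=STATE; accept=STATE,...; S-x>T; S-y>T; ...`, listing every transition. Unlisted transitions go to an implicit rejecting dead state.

start=q0; accept=q4; q0-0>q1; q0-1>q2; q1-0>q0; q1-1>q3; q2-0>q1; q2-1>q4; q3-0>q0; q3-1>q5; q4-0>q5; q4-1>q4; q5-0>q4; q5-1>q5

Build one automaton per condition and run them in lockstep. The first has 3 states tracking whether and how much of `11` has been seen; the second has 2 states tracking the count of `0`s modulo 2. A product state is a pair (one from each), accepting exactly when both do.
A 6-state machine:
        0   1  
>  q0   q1  q2 
   q1   q0  q3 
   q2   q1  q4 
   q3   q0  q5 
 * q4   q5  q4 
   q5   q4  q5 
(> = start, * = accepting)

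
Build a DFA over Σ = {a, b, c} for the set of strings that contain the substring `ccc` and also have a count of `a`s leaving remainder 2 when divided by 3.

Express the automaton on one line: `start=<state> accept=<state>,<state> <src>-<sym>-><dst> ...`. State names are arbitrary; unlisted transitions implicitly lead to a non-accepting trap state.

start=q0 accept=q11 q0-a->q1 q0-b->q0 q0-c->q2 q1-a->q3 q1-b->q1 q1-c->q4 q2-a->q1 q2-b->q0 q2-c->q5 q3-a->q0 q3-b->q3 q3-c->q6 q4-a->q3 q4-b->q1 q4-c->q7 q5-a->q1 q5-b->q0 q5-c->q8 q6-a->q0 q6-b->q3 q6-c->q9 q7-a->q3 q7-b->q1 q7-c->q10 q8-a->q10 q8-b->q8 q8-c->q8 q9-a->q0 q9-b->q3 q9-c->q11 q10-a->q11 q10-b->q10 q10-c->q10 q11-a->q8 q11-b->q11 q11-c->q11

Run two small machines in parallel and take their product. The first has 4 states tracking whether and how much of `ccc` has been seen; the second has 3 states tracking the count of `a`s modulo 3. A product state is a pair (one from each), accepting exactly when both do.
12 states suffice.
          a    b    c  
>  q0     q1   q0   q2 
   q1     q3   q1   q4 
   q2     q1   q0   q5 
   q3     q0   q3   q6 
   q4     q3   q1   q7 
   q5     q1   q0   q8 
   q6     q0   q3   q9 
   q7     q3   q1  q10 
   q8    q10   q8   q8 
   q9     q0   q3  q11 
   q10   q11  q10  q10 
 * q11    q8  q11  q11 
(> = start, * = accepting)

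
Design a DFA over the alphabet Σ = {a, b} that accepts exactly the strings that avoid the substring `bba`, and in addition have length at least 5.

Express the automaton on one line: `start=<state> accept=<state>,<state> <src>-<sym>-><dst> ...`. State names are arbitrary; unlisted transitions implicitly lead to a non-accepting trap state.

start=s0 accept=s14,s15,s16,s18,s19,s20 s0-a->s1 s0-b->s2 s1-a->s3 s1-b->s4 s2-a->s3 s2-b->s5 s3-a->s6 s3-b->s7 s4-a->s6 s4-b->s8 s5-a->s9 s5-b->s8 s6-a->s10 s6-b->s11 s7-a->s10 s7-b->s12 s8-a->s13 s8-b->s12 s9-a->s13 s9-b->s13 s10-a->s14 s10-b->s15 s11-a->s14 s11-b->s16 s12-a->s17 s12-b->s16 s13-a->s17 s13-b->s17 s14-a->s18 s14-b->s19 s15-a->s18 s15-b->s20 s16-a->s21 s16-b->s20 s17-a->s21 s17-b->s21 s18-a->s18 s18-b->s19 s19-a->s18 s19-b->s20 s20-a->s21 s20-b->s20 s21-a->s21 s21-b->s21

Build one automaton per condition and run them in lockstep. One (4 states) tracks partial matches of the forbidden pattern `bba`; the other (7 states) tracks the input length, saturating at 6. Each combined state is a pair, one component from each; accept when both components accept.
          a    b  
>  s0     s1   s2 
   s1     s3   s4 
   s2     s3   s5 
   s3     s6   s7 
   s4     s6   s8 
   s5     s9   s8 
   s6    s10  s11 
   s7    s10  s12 
   s8    s13  s12 
   s9    s13  s13 
   s10   s14  s15 
   s11   s14  s16 
   s12   s17  s16 
   s13   s17  s17 
 * s14   s18  s19 
 * s15   s18  s20 
 * s16   s21  s20 
   s17   s21  s21 
 * s18   s18  s19 
 * s19   s18  s20 
 * s20   s21  s20 
   s21   s21  s21 
(> = start, * = accepting)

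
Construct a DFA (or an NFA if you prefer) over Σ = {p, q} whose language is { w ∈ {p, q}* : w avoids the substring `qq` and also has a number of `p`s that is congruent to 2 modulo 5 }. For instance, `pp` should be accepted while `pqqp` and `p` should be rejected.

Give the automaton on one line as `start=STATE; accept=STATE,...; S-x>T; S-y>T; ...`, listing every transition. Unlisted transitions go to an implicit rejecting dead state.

start=S0; accept=S3,S7; S0-p>S1; S0-q>S2; S1-p>S3; S1-q>S4; S2-p>S1; S2-q>S5; S3-p>S6; S3-q>S7; S4-p>S3; S4-q>S5; S5-p>S5; S5-q>S5; S6-p>S8; S6-q>S9; S7-p>S6; S7-q>S5; S8-p>S0; S8-q>S10; S9-p>S8; S9-q>S5; S10-p>S0; S10-q>S5

Run two small machines in parallel and take their product. One (3 states) tracks partial matches of the forbidden pattern `qq`; the other (5 states) tracks the count of `p`s modulo 5. Each combined state is a pair, one component from each; accept when both components accept. After merging equivalent states the machine shrinks.
An 11-state machine:
          p    q  
>  S0     S1   S2 
   S1     S3   S4 
   S2     S1   S5 
 * S3     S6   S7 
   S4     S3   S5 
   S5     S5   S5 
   S6     S8   S9 
 * S7     S6   S5 
   S8     S0  S10 
   S9     S8   S5 
   S10    S0   S5 
(> = start, * = accepting)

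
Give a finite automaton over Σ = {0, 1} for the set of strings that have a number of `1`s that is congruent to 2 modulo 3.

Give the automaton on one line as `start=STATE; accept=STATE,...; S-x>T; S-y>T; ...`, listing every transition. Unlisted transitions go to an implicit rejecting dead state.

Keep the running count of `1`s modulo 3: each `1` advances along the cycle A → B → C → A while other symbols loop. Accept at C.
3 states suffice.
       0  1 
>  A   A  B 
   B   B  C 
 * C   C  A 
(> = start, * = accepting)

start=A; accept=C; A-0>A; A-1>B; B-0>B; B-1>C; C-0>C; C-1>A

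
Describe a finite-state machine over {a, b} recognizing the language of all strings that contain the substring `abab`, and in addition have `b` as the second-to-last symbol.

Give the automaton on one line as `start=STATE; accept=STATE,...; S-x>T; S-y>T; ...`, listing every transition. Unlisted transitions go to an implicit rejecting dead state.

start=S0; accept=S5,S6; S0-a>S1; S0-b>S0; S1-a>S1; S1-b>S2; S2-a>S3; S2-b>S0; S3-a>S1; S3-b>S4; S4-a>S5; S4-b>S6; S5-a>S7; S5-b>S4; S6-a>S5; S6-b>S6; S7-a>S7; S7-b>S4

Run two small machines in parallel and take their product. One (5 states) tracks whether and how much of `abab` has been seen; the other (7 states) tracks the last 2 symbols read. Each combined state is a pair, one component from each; accept when both components accept. Equivalent product states are then merged.
With 8 states:
        a   b  
>  S0   S1  S0 
   S1   S1  S2 
   S2   S3  S0 
   S3   S1  S4 
   S4   S5  S6 
 * S5   S7  S4 
 * S6   S5  S6 
   S7   S7  S4 
(> = start, * = accepting)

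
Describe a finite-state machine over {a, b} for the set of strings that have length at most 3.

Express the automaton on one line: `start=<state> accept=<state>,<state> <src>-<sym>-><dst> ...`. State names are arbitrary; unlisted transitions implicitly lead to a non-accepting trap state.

We only need to distinguish lengths 0, 1, …, 3, and '>3'. Chain S0 → S1 → S2 → S3 → S4 on every symbol, with S4 looping. Accepting states: {S0, S1, S2, S3}.
        a   b  
>* S0   S1  S1 
 * S1   S2  S2 
 * S2   S3  S3 
 * S3   S4  S4 
   S4   S4  S4 
(> = start, * = accepting)

start=S0 accept=S0,S1,S2,S3 S0-a->S1 S0-b->S1 S1-a->S2 S1-b->S2 S2-a->S3 S2-b->S3 S3-a->S4 S3-b->S4 S4-a->S4 S4-b->S4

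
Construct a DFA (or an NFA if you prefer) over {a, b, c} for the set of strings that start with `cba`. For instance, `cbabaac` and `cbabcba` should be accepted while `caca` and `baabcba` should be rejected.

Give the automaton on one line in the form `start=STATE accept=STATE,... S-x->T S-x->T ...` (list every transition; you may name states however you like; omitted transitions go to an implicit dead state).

Check the first 3 symbols one by one: q0 through q2 record how many have matched `cba` so far; any wrong symbol goes to the dead state q4. After all 3 match we enter the accepting sink q3.
With 5 states:
        a   b   c  
>  q0   q4  q4  q1 
   q1   q4  q2  q4 
   q2   q3  q4  q4 
 * q3   q3  q3  q3 
   q4   q4  q4  q4 
(> = start, * = accepting)

start=q0 accept=q3 q0-a->q4 q0-b->q4 q0-c->q1 q1-a->q4 q1-b->q2 q1-c->q4 q2-a->q3 q2-b->q4 q2-c->q4 q3-a->q3 q3-b->q3 q3-c->q3 q4-a->q4 q4-b->q4 q4-c->q4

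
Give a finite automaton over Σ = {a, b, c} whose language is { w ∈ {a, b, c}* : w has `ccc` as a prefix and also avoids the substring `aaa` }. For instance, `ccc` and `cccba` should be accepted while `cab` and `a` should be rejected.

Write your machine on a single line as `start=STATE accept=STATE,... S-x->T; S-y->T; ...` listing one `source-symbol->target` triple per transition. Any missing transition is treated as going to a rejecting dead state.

Run two small machines in parallel and take their product. One (5 states) tracks whether the input so far still matches the prefix `ccc`; the other (4 states) tracks partial matches of the forbidden pattern `aaa`. Each combined state is a pair, one component from each; accept when both components accept.
With 11 states:
          a    b    c  
>  S0     S1   S2   S3 
   S1     S4   S2   S2 
   S2     S1   S2   S2 
   S3     S1   S2   S5 
   S4     S6   S2   S2 
   S5     S1   S2   S7 
   S6     S6   S6   S6 
 * S7     S8   S7   S7 
 * S8     S9   S7   S7 
 * S9    S10   S7   S7 
   S10   S10  S10  S10 
(> = start, * = accepting)

start=S0; accept=S7,S8,S9; S0-a->S1; S0-b->S2; S0-c->S3; S1-a->S4; S1-b->S2; S1-c->S2; S2-a->S1; S2-b->S2; S2-c->S2; S3-a->S1; S3-b->S2; S3-c->S5; S4-a->S6; S4-b->S2; S4-c->S2; S5-a->S1; S5-b->S2; S5-c->S7; S6-a->S6; S6-b->S6; S6-c->S6; S7-a->S8; S7-b->S7; S7-c->S7; S8-a->S9; S8-b->S7; S8-c->S7; S9-a->S10; S9-b->S7; S9-c->S7; S10-a->S10; S10-b->S10; S10-c->S10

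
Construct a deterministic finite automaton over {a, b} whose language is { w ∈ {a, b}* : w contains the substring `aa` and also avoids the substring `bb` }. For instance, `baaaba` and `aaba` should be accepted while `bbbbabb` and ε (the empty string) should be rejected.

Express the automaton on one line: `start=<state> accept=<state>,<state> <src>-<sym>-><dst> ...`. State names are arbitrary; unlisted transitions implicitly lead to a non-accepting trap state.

start=s0 accept=s3,s5 s0-a->s1 s0-b->s2 s1-a->s3 s1-b->s2 s2-a->s1 s2-b->s4 s3-a->s3 s3-b->s5 s4-a->s6 s4-b->s4 s5-a->s3 s5-b->s7 s6-a->s7 s6-b->s4 s7-a->s7 s7-b->s7

Build one automaton per condition and run them in lockstep. The first has 3 states tracking whether and how much of `aa` has been seen; the second has 3 states tracking partial matches of the forbidden pattern `bb`. A product state is a pair (one from each), accepting exactly when both do.
An 8-state machine:
        a   b  
>  s0   s1  s2 
   s1   s3  s2 
   s2   s1  s4 
 * s3   s3  s5 
   s4   s6  s4 
 * s5   s3  s7 
   s6   s7  s4 
   s7   s7  s7 
(> = start, * = accepting)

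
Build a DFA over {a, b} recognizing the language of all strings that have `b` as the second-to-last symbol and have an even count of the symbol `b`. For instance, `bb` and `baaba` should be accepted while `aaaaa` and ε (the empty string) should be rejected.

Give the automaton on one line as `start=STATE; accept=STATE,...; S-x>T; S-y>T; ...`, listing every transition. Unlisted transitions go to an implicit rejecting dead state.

Run two small machines in parallel and take their product. One (7 states) tracks the last 2 symbols read; the other (2 states) tracks the count of `b`s modulo 2. Each combined state is a pair, one component from each; accept when both components accept.
          a    b  
>  S0     S1   S2 
   S1     S3   S4 
   S2     S5   S6 
   S3     S3   S4 
   S4     S5   S6 
   S5     S7   S8 
 * S6     S9  S10 
   S7     S7   S8 
   S8     S9  S10 
 * S9     S3   S4 
   S10    S5   S6 
(> = start, * = accepting)

start=S0; accept=S6,S9; S0-a>S1; S0-b>S2; S1-a>S3; S1-b>S4; S2-a>S5; S2-b>S6; S3-a>S3; S3-b>S4; S4-a>S5; S4-b>S6; S5-a>S7; S5-b>S8; S6-a>S9; S6-b>S10; S7-a>S7; S7-b>S8; S8-a>S9; S8-b>S10; S9-a>S3; S9-b>S4; S10-a>S5; S10-b>S6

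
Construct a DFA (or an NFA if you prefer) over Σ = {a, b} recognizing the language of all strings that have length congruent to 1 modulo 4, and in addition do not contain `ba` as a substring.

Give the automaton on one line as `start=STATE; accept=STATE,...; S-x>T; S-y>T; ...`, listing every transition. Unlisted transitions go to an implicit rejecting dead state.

Handle the two conditions separately and then intersect. One (4 states) tracks the input length modulo 4; the other (3 states) tracks partial matches of the forbidden pattern `ba`. Each combined state is a pair, one component from each; accept when both components accept.
12 states suffice.
          a    b  
>  q0     q1   q2 
 * q1     q3   q4 
 * q2     q5   q4 
   q3     q6   q7 
   q4     q8   q7 
   q5     q8   q8 
   q6     q0   q9 
   q7    q10   q9 
   q8    q10  q10 
   q9    q11   q2 
   q10   q11  q11 
   q11    q5   q5 
(> = start, * = accepting)

start=q0; accept=q1,q2; q0-a>q1; q0-b>q2; q1-a>q3; q1-b>q4; q2-a>q5; q2-b>q4; q3-a>q6; q3-b>q7; q4-a>q8; q4-b>q7; q5-a>q8; q5-b>q8; q6-a>q0; q6-b>q9; q7-a>q10; q7-b>q9; q8-a>q10; q8-b>q10; q9-a>q11; q9-b>q2; q10-a>q11; q10-b>q11; q11-a>q5; q11-b>q5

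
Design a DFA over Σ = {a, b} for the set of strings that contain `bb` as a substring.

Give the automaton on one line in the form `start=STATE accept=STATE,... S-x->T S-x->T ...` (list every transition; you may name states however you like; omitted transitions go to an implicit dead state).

start=s0 accept=s2 s0-a->s0 s0-b->s1 s1-a->s0 s1-b->s2 s2-a->s2 s2-b->s2

States s0..s1 record the length of the longest prefix of `bb` that matches the current input suffix. Reaching s2 means `bb` has been seen, and we stay there forever. Accept from s2.
A 3-state machine:
        a   b  
>  s0   s0  s1 
   s1   s0  s2 
 * s2   s2  s2 
(> = start, * = accepting)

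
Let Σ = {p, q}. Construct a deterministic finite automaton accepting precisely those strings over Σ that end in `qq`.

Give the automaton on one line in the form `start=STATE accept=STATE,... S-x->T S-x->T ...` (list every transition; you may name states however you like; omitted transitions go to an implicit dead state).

Remember how much of `qq` the current input suffix matches. State S0 means no match yet; S1 means the last symbol is `q`; S2 means the last 2 symbols are `qq`. Only S2 accepts. On a mismatch, fall back to the longest proper suffix that is still a prefix of `qq`.
With 3 states:
        p   q  
>  S0   S0  S1 
   S1   S0  S2 
 * S2   S0  S2 
(> = start, * = accepting)

start=S0 accept=S2 S0-p->S0 S0-q->S1 S1-p->S0 S1-q->S2 S2-p->S0 S2-q->S2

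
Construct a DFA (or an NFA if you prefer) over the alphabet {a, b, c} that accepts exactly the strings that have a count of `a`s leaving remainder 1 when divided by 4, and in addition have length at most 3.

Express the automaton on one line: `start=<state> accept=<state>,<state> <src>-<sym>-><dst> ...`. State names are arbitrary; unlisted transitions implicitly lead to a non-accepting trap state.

Run two small machines in parallel and take their product. The first has 4 states tracking the count of `a`s modulo 4; the second has 5 states tracking the input length, saturating at 4. A product state is a pair (one from each), accepting exactly when both do.
14 states suffice.
          a    b    c  
>  S0     S1   S2   S2 
 * S1     S3   S4   S4 
   S2     S4   S5   S5 
   S3     S6   S7   S7 
 * S4     S7   S8   S8 
   S5     S8   S9   S9 
   S6    S10  S11  S11 
   S7    S11  S12  S12 
 * S8    S12  S13  S13 
   S9    S13  S10  S10 
   S10   S13  S10  S10 
   S11   S10  S11  S11 
   S12   S11  S12  S12 
   S13   S12  S13  S13 
(> = start, * = accepting)

start=S0 accept=S1,S4,S8 S0-a->S1 S0-b->S2 S0-c->S2 S1-a->S3 S1-b->S4 S1-c->S4 S2-a->S4 S2-b->S5 S2-c->S5 S3-a->S6 S3-b->S7 S3-c->S7 S4-a->S7 S4-b->S8 S4-c->S8 S5-a->S8 S5-b->S9 S5-c->S9 S6-a->S10 S6-b->S11 S6-c->S11 S7-a->S11 S7-b->S12 S7-c->S12 S8-a->S12 S8-b->S13 S8-c->S13 S9-a->S13 S9-b->S10 S9-c->S10 S10-a->S13 S10-b->S10 S10-c->S10 S11-a->S10 S11-b->S11 S11-c->S11 S12-a->S11 S12-b->S12 S12-c->S12 S13-a->S12 S13-b->S13 S13-c->S13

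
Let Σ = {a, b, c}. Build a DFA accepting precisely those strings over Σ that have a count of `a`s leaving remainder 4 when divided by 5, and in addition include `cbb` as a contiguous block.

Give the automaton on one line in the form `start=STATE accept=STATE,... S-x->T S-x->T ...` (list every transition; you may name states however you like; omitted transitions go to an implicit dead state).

Build one automaton per condition and run them in lockstep. One (5 states) tracks the count of `a`s modulo 5; the other (4 states) tracks whether and how much of `cbb` has been seen. Each combined state is a pair, one component from each; accept when both components accept.
20 states suffice.
          a    b    c  
>  S0     S1   S0   S2 
   S1     S3   S1   S4 
   S2     S1   S5   S2 
   S3     S6   S3   S7 
   S4     S3   S8   S4 
   S5     S1   S9   S2 
   S6    S10   S6  S11 
   S7     S6  S12   S7 
   S8     S3  S13   S4 
   S9    S13   S9   S9 
   S10    S0  S10  S14 
   S11   S10  S15  S11 
   S12    S6  S16   S7 
   S13   S16  S13  S13 
   S14    S0  S17  S14 
   S15   S10  S18  S11 
   S16   S18  S16  S16 
   S17    S0  S19  S14 
   S18   S19  S18  S18 
 * S19    S9  S19  S19 
(> = start, * = accepting)

start=S0 accept=S19 S0-a->S1 S0-b->S0 S0-c->S2 S1-a->S3 S1-b->S1 S1-c->S4 S2-a->S1 S2-b->S5 S2-c->S2 S3-a->S6 S3-b->S3 S3-c->S7 S4-a->S3 S4-b->S8 S4-c->S4 S5-a->S1 S5-b->S9 S5-c->S2 S6-a->S10 S6-b->S6 S6-c->S11 S7-a->S6 S7-b->S12 S7-c->S7 S8-a->S3 S8-b->S13 S8-c->S4 S9-a->S13 S9-b->S9 S9-c->S9 S10-a->S0 S10-b->S10 S10-c->S14 S11-a->S10 S11-b->S15 S11-c->S11 S12-a->S6 S12-b->S16 S12-c->S7 S13-a->S16 S13-b->S13 S13-c->S13 S14-a->S0 S14-b->S17 S14-c->S14 S15-a->S10 S15-b->S18 S15-c->S11 S16-a->S18 S16-b->S16 S16-c->S16 S17-a->S0 S17-b->S19 S17-c->S14 S18-a->S19 S18-b->S18 S18-c->S18 S19-a->S9 S19-b->S19 S19-c->S19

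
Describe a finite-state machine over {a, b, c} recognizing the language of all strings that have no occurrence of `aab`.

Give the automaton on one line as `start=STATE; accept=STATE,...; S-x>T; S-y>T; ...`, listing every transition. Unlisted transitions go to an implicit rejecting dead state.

start=S0; accept=S0,S1,S2; S0-a>S1; S0-b>S0; S0-c>S0; S1-a>S2; S1-b>S0; S1-c>S0; S2-a>S2; S2-b>S3; S2-c>S0; S3-a>S3; S3-b>S3; S3-c>S3

Track partial matches of the forbidden pattern `aab`. State S3 is a dead state reached once `aab` has occurred; every other state accepts. S0 means no part of `aab` is currently matched.
With 4 states:
        a   b   c  
>* S0   S1  S0  S0 
 * S1   S2  S0  S0 
 * S2   S2  S3  S0 
   S3   S3  S3  S3 
(> = start, * = accepting)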